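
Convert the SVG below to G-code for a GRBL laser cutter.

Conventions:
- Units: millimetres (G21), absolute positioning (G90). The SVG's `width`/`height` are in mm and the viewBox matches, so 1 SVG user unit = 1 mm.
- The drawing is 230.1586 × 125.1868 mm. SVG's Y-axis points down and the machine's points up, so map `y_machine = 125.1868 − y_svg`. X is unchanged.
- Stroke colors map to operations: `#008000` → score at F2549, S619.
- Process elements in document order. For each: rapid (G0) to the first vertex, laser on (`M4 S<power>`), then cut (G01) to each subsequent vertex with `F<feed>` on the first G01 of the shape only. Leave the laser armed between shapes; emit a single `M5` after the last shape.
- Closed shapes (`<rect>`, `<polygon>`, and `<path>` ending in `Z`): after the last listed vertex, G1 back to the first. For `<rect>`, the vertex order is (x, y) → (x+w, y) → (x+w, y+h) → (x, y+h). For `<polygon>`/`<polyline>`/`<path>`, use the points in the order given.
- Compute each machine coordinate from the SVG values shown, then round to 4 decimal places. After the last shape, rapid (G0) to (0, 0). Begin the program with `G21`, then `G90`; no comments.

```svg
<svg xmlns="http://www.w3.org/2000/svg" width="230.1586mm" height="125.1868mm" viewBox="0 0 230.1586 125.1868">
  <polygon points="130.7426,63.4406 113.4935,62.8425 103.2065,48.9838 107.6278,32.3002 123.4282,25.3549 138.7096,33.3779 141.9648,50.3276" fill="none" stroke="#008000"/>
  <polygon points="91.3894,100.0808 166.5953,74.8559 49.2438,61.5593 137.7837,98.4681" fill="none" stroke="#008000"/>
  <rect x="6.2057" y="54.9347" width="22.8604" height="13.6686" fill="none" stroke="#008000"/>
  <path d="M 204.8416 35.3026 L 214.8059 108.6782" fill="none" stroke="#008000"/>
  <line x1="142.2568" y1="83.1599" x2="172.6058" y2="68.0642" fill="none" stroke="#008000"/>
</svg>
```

viewBox `0 0 230.1586 125.1868` with mm width/height → 1 unit = 1 mm. Flip: y_m = 125.1868 − y_svg.

**Shape 1** — `<polygon>` regular polygon, stroke `#008000` → score (S619, F2549). Machine vertices: (130.7426,61.7462) → (113.4935,62.3443) → (103.2065,76.2030) → (107.6278,92.8866) → (123.4282,99.8319) → (138.7096,91.8089) → (141.9648,74.8592) → (130.7426,61.7462). Closed: final G1 returns to the first vertex.

**Shape 2** — `<polygon>` closed polygon, stroke `#008000` → score (S619, F2549). Machine vertices: (91.3894,25.1060) → (166.5953,50.3309) → (49.2438,63.6275) → (137.7837,26.7187) → (91.3894,25.1060). Closed: final G1 returns to the first vertex.

**Shape 3** — `<rect>` rectangle, stroke `#008000` → score (S619, F2549). Machine vertices: (6.2057,70.2521) → (29.0661,70.2521) → (29.0661,56.5835) → (6.2057,56.5835) → (6.2057,70.2521). Closed: final G1 returns to the first vertex.

**Shape 4** — `<path>` line segment, stroke `#008000` → score (S619, F2549). Machine vertices: (204.8416,89.8842) → (214.8059,16.5086). Open path.

**Shape 5** — `<line>` line segment, stroke `#008000` → score (S619, F2549). Machine vertices: (142.2568,42.0269) → (172.6058,57.1226). Open path.

G21
G90
G0 X130.7426 Y61.7462
M4 S619
G01 X113.4935 Y62.3443 F2549
G01 X103.2065 Y76.2030
G01 X107.6278 Y92.8866
G01 X123.4282 Y99.8319
G01 X138.7096 Y91.8089
G01 X141.9648 Y74.8592
G01 X130.7426 Y61.7462
G0 X91.3894 Y25.1060
M4 S619
G01 X166.5953 Y50.3309 F2549
G01 X49.2438 Y63.6275
G01 X137.7837 Y26.7187
G01 X91.3894 Y25.1060
G0 X6.2057 Y70.2521
M4 S619
G01 X29.0661 Y70.2521 F2549
G01 X29.0661 Y56.5835
G01 X6.2057 Y56.5835
G01 X6.2057 Y70.2521
G0 X204.8416 Y89.8842
M4 S619
G01 X214.8059 Y16.5086 F2549
G0 X142.2568 Y42.0269
M4 S619
G01 X172.6058 Y57.1226 F2549
M5
G0 X0.0000 Y0.0000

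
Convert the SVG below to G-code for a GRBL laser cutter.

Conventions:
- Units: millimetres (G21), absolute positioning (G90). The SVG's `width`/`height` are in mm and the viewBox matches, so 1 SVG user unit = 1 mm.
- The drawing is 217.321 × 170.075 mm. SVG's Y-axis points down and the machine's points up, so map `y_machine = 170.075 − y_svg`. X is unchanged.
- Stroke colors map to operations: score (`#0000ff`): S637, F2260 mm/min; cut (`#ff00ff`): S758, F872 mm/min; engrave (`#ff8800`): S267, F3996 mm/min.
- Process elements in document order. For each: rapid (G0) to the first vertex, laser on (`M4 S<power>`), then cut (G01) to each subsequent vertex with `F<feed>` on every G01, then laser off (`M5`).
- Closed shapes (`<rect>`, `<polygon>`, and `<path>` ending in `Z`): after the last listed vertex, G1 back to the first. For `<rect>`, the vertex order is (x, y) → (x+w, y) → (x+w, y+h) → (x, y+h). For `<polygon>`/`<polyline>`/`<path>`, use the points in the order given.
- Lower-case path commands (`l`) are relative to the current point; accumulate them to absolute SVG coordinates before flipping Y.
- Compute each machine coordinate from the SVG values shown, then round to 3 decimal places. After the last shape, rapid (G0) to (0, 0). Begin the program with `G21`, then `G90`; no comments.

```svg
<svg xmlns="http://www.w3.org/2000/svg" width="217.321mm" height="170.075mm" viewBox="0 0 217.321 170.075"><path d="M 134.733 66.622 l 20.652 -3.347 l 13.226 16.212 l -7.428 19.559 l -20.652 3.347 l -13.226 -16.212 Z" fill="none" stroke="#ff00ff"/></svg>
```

1 u = 1 mm; y_m = 170.075 − y.

[1] `<path>` regular polygon, #ff00ff→cut S758 F872: (134.733,103.453) → (155.385,106.800) → (168.611,90.588) → (161.183,71.029) → (140.531,67.682) → (127.305,83.894) → (134.733,103.453) (closed)

G21
G90
G0 X134.733 Y103.453
M4 S758
G01 X155.385 Y106.800 F872
G01 X168.611 Y90.588 F872
G01 X161.183 Y71.029 F872
G01 X140.531 Y67.682 F872
G01 X127.305 Y83.894 F872
G01 X134.733 Y103.453 F872
M5
G0 X0.000 Y0.000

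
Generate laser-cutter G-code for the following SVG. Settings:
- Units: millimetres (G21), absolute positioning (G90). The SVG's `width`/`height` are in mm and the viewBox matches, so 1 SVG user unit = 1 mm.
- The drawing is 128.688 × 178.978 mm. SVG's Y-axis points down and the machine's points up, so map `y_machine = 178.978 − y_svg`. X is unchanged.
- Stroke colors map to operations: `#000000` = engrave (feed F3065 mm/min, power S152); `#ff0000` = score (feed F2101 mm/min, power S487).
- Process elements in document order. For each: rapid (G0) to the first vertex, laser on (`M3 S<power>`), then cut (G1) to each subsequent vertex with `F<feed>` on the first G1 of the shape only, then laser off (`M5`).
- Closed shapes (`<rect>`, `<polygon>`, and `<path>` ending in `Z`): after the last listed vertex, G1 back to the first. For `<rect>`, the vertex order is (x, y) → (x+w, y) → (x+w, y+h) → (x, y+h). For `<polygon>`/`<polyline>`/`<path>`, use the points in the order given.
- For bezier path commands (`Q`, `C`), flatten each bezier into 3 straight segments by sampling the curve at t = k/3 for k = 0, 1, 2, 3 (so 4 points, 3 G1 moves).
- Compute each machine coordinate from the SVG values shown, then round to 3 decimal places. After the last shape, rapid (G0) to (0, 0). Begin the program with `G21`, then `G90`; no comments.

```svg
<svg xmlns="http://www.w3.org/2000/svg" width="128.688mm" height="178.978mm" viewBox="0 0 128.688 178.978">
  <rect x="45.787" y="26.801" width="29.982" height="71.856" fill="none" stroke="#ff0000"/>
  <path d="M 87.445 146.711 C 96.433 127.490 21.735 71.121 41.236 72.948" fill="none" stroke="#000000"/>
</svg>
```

Since the viewBox matches the mm dimensions, user units are millimetres directly. The only transform is the Y-flip y_m = 178.978 − y_svg.

Shape 1 is a rectangle drawn with `<rect>`. Its stroke #ff0000 means score at S487, F2101. After flipping Y the toolpath is (45.787,152.177) → (75.769,152.177) → (75.769,80.321) → (45.787,80.321) → (45.787,152.177), returning to the start.

Shape 2 is a cubic bezier drawn with `<path>`. Its stroke #000000 means engrave at S152, F3065. After flipping Y the toolpath is (87.445,32.267) → (75.126,60.339) → (46.546,91.990) → (41.236,106.030).

G21
G90
G0 X45.787 Y152.177
M3 S487
G1 X75.769 Y152.177 F2101
G1 X75.769 Y80.321
G1 X45.787 Y80.321
G1 X45.787 Y152.177
M5
G0 X87.445 Y32.267
M3 S152
G1 X75.126 Y60.339 F3065
G1 X46.546 Y91.990
G1 X41.236 Y106.030
M5
G0 X0.000 Y0.000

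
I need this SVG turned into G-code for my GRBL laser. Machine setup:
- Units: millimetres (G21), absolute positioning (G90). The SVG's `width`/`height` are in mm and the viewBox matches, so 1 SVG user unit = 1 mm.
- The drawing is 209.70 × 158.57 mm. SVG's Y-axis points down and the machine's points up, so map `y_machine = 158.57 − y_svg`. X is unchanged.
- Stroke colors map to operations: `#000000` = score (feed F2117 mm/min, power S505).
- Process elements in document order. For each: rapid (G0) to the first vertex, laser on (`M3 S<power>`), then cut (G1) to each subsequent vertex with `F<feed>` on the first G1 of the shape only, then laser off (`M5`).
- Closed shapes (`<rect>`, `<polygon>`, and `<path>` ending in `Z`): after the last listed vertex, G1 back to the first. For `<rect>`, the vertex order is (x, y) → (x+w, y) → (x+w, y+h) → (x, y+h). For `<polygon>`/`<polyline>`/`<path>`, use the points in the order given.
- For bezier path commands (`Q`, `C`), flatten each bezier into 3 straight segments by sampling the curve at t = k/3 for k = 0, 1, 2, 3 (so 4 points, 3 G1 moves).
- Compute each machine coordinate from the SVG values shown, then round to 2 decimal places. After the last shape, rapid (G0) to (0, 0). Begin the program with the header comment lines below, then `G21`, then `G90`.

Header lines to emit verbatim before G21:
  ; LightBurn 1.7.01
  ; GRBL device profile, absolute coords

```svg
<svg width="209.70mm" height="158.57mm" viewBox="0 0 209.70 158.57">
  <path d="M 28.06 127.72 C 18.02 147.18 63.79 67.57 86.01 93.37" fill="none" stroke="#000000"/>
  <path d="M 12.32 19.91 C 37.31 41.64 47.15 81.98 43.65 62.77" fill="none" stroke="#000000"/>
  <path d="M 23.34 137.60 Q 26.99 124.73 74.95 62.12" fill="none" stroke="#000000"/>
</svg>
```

Since the viewBox matches the mm dimensions, user units are millimetres directly. The only transform is the Y-flip y_m = 158.57 − y_svg.

Shape 1 is a cubic bezier drawn with `<path>`. Its stroke #000000 means score at S505, F2117. After flipping Y the toolpath is (28.06,30.85) → (33.68,36.84) → (58.88,63.44) → (86.01,65.20).

Shape 2 is a cubic bezier drawn with `<path>`. Its stroke #000000 means score at S505, F2117. After flipping Y the toolpath is (12.32,138.66) → (32.33,113.62) → (42.64,93.55) → (43.65,95.80).

Shape 3 is a quadratic bezier drawn with `<path>`. Its stroke #000000 means score at S505, F2117. After flipping Y the toolpath is (23.34,20.97) → (30.70,35.08) → (47.90,60.24) → (74.95,96.45).

; LightBurn 1.7.01
; GRBL device profile, absolute coords
G21
G90
G0 X28.06 Y30.85
M3 S505
G1 X33.68 Y36.84 F2117
G1 X58.88 Y63.44
G1 X86.01 Y65.20
M5
G0 X12.32 Y138.66
M3 S505
G1 X32.33 Y113.62 F2117
G1 X42.64 Y93.55
G1 X43.65 Y95.80
M5
G0 X23.34 Y20.97
M3 S505
G1 X30.70 Y35.08 F2117
G1 X47.90 Y60.24
G1 X74.95 Y96.45
M5
G0 X0.00 Y0.00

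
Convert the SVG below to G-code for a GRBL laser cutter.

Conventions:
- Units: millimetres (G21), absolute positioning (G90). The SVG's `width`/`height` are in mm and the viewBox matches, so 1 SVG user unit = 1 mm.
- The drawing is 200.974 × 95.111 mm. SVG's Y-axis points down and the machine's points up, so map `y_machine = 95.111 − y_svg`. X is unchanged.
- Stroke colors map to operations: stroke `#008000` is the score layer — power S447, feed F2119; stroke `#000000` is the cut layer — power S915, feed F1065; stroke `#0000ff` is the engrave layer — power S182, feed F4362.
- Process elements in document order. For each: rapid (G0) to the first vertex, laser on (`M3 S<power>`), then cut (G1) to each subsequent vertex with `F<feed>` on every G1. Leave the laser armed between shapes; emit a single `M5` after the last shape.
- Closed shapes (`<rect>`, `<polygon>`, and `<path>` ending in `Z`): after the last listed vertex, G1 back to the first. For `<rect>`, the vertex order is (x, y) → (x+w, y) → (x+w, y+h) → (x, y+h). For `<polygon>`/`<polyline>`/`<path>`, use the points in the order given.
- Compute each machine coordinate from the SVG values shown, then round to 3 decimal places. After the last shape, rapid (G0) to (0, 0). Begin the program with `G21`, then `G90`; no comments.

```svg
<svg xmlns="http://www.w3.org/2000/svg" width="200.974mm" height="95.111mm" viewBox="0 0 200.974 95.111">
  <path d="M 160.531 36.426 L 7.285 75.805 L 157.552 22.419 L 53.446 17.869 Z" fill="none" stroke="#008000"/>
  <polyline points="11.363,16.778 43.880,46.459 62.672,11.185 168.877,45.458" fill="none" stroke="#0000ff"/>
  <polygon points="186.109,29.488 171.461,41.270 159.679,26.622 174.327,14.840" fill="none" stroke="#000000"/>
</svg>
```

G21
G90
G0 X160.531 Y58.685
M3 S447
G1 X7.285 Y19.306 F2119
G1 X157.552 Y72.692 F2119
G1 X53.446 Y77.242 F2119
G1 X160.531 Y58.685 F2119
G0 X11.363 Y78.333
M3 S182
G1 X43.880 Y48.652 F4362
G1 X62.672 Y83.926 F4362
G1 X168.877 Y49.653 F4362
G0 X186.109 Y65.623
M3 S915
G1 X171.461 Y53.841 F1065
G1 X159.679 Y68.489 F1065
G1 X174.327 Y80.271 F1065
G1 X186.109 Y65.623 F1065
M5
G0 X0.000 Y0.000

Since the viewBox matches the mm dimensions, user units are millimetres directly. The only transform is the Y-flip y_m = 95.111 − y_svg.

Shape 1 is a closed polygon drawn with `<path>`. Its stroke #008000 means score at S447, F2119. After flipping Y the toolpath is (160.531,58.685) → (7.285,19.306) → (157.552,72.692) → (53.446,77.242) → (160.531,58.685), returning to the start.

Shape 2 is a open polyline drawn with `<polyline>`. Its stroke #0000ff means engrave at S182, F4362. After flipping Y the toolpath is (11.363,78.333) → (43.880,48.652) → (62.672,83.926) → (168.877,49.653).

Shape 3 is a regular polygon drawn with `<polygon>`. Its stroke #000000 means cut at S915, F1065. After flipping Y the toolpath is (186.109,65.623) → (171.461,53.841) → (159.679,68.489) → (174.327,80.271) → (186.109,65.623), returning to the start.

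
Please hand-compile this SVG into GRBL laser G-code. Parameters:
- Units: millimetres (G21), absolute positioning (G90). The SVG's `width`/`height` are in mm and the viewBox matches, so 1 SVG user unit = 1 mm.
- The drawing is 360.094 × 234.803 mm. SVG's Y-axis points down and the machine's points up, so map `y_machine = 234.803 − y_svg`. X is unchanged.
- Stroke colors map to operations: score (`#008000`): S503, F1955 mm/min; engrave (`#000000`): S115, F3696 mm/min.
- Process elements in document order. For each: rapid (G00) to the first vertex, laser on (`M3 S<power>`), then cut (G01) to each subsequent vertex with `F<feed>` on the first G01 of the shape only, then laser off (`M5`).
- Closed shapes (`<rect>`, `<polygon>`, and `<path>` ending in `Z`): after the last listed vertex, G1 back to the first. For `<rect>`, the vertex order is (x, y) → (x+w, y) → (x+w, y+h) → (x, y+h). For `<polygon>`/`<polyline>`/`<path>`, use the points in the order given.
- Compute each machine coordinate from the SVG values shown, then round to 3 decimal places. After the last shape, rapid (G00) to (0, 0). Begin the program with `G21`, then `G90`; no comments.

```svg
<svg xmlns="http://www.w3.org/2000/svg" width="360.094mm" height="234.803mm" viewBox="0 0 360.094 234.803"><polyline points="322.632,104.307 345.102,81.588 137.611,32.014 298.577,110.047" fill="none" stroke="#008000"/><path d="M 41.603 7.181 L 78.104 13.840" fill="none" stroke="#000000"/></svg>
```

G21
G90
G00 X322.632 Y130.496
M3 S503
G01 X345.102 Y153.215 F1955
G01 X137.611 Y202.789
G01 X298.577 Y124.756
M5
G00 X41.603 Y227.622
M3 S115
G01 X78.104 Y220.963 F3696
M5
G00 X0.000 Y0.000

Since the viewBox matches the mm dimensions, user units are millimetres directly. The only transform is the Y-flip y_m = 234.803 − y_svg.

Shape 1 is a open polyline drawn with `<polyline>`. Its stroke #008000 means score at S503, F1955. After flipping Y the toolpath is (322.632,130.496) → (345.102,153.215) → (137.611,202.789) → (298.577,124.756).

Shape 2 is a line segment drawn with `<path>`. Its stroke #000000 means engrave at S115, F3696. After flipping Y the toolpath is (41.603,227.622) → (78.104,220.963).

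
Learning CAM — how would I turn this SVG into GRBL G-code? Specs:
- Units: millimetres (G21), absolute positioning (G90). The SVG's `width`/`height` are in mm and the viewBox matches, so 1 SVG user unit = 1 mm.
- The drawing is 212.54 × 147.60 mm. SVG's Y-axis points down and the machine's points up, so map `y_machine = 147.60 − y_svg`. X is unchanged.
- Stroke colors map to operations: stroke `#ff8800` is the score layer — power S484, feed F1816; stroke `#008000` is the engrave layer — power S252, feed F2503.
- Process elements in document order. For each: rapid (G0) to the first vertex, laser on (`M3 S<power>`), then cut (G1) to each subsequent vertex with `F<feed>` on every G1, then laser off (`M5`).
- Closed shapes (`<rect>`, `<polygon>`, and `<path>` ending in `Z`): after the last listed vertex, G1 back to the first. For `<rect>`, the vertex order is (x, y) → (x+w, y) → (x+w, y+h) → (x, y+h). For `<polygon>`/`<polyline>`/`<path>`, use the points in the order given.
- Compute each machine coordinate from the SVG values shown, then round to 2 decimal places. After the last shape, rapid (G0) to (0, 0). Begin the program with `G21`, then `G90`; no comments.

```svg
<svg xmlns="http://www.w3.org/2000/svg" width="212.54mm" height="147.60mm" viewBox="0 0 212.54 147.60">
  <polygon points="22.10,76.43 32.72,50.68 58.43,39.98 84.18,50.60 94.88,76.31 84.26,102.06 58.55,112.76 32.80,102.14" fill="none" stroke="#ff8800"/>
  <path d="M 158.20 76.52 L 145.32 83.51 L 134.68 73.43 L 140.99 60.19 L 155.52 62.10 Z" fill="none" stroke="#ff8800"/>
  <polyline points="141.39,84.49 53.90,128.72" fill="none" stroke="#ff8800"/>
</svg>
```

viewBox `0 0 212.54 147.60` with mm width/height → 1 unit = 1 mm. Flip: y_m = 147.60 − y_svg.

**Shape 1** — `<polygon>` regular polygon, stroke `#ff8800` → score (S484, F1816). Machine vertices: (22.10,71.17) → (32.72,96.92) → (58.43,107.62) → (84.18,97.00) → (94.88,71.29) → (84.26,45.54) → (58.55,34.84) → (32.80,45.46) → (22.10,71.17). Closed: final G1 returns to the first vertex.

**Shape 2** — `<path>` regular polygon, stroke `#ff8800` → score (S484, F1816). Machine vertices: (158.20,71.08) → (145.32,64.09) → (134.68,74.17) → (140.99,87.41) → (155.52,85.50) → (158.20,71.08). Closed: final G1 returns to the first vertex.

**Shape 3** — `<polyline>` line segment, stroke `#ff8800` → score (S484, F1816). Machine vertices: (141.39,63.11) → (53.90,18.88). Open path.

G21
G90
G0 X22.10 Y71.17
M3 S484
G1 X32.72 Y96.92 F1816
G1 X58.43 Y107.62 F1816
G1 X84.18 Y97.00 F1816
G1 X94.88 Y71.29 F1816
G1 X84.26 Y45.54 F1816
G1 X58.55 Y34.84 F1816
G1 X32.80 Y45.46 F1816
G1 X22.10 Y71.17 F1816
M5
G0 X158.20 Y71.08
M3 S484
G1 X145.32 Y64.09 F1816
G1 X134.68 Y74.17 F1816
G1 X140.99 Y87.41 F1816
G1 X155.52 Y85.50 F1816
G1 X158.20 Y71.08 F1816
M5
G0 X141.39 Y63.11
M3 S484
G1 X53.90 Y18.88 F1816
M5
G0 X0.00 Y0.00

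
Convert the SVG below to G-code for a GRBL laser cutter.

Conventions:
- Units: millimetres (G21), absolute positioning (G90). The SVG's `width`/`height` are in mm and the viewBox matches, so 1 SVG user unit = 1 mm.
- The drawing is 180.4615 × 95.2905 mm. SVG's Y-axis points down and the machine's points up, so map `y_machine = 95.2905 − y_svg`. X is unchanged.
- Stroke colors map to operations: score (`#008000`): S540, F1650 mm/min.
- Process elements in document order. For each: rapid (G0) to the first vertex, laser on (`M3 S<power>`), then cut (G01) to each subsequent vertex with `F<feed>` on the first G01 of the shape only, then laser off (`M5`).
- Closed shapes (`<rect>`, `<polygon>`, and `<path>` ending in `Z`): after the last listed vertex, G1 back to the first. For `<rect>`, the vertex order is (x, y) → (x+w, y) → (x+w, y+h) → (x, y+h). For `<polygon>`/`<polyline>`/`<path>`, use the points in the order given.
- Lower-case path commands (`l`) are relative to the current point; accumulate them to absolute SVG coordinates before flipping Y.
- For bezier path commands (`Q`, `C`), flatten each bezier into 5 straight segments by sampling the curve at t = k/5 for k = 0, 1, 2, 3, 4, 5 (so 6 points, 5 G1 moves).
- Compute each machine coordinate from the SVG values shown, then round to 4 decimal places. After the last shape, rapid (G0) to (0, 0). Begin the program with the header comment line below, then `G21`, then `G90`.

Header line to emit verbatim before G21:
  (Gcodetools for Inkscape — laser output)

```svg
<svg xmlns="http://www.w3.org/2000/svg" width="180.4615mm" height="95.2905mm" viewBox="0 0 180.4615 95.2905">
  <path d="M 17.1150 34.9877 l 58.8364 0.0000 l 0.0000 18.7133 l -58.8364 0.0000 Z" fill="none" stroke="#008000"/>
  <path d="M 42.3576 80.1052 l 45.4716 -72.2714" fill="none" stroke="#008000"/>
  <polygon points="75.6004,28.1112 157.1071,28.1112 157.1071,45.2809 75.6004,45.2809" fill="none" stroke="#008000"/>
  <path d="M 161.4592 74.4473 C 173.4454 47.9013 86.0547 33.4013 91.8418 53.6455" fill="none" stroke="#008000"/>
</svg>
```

Since the viewBox matches the mm dimensions, user units are millimetres directly. The only transform is the Y-flip y_m = 95.2905 − y_svg.

Shape 1 is a rectangle drawn with `<path>`. Its stroke #008000 means score at S540, F1650. After flipping Y the toolpath is (17.1150,60.3028) → (75.9514,60.3028) → (75.9514,41.5895) → (17.1150,41.5895) → (17.1150,60.3028), returning to the start.

Shape 2 is a line segment drawn with `<path>`. Its stroke #008000 means score at S540, F1650. After flipping Y the toolpath is (42.3576,15.1853) → (87.8292,87.4567).

Shape 3 is a rectangle drawn with `<polygon>`. Its stroke #008000 means score at S540, F1650. After flipping Y the toolpath is (75.6004,67.1793) → (157.1071,67.1793) → (157.1071,50.0096) → (75.6004,50.0096) → (75.6004,67.1793), returning to the start.

Shape 4 is a cubic bezier drawn with `<path>`. Its stroke #008000 means score at S540, F1650. After flipping Y the toolpath is (161.4592,20.8432) → (158.2661,35.1437) → (140.4652,45.4636) → (117.2991,50.7135) → (98.0104,49.8038) → (91.8418,41.6450).

(Gcodetools for Inkscape — laser output)
G21
G90
G0 X17.1150 Y60.3028
M3 S540
G01 X75.9514 Y60.3028 F1650
G01 X75.9514 Y41.5895
G01 X17.1150 Y41.5895
G01 X17.1150 Y60.3028
M5
G0 X42.3576 Y15.1853
M3 S540
G01 X87.8292 Y87.4567 F1650
M5
G0 X75.6004 Y67.1793
M3 S540
G01 X157.1071 Y67.1793 F1650
G01 X157.1071 Y50.0096
G01 X75.6004 Y50.0096
G01 X75.6004 Y67.1793
M5
G0 X161.4592 Y20.8432
M3 S540
G01 X158.2661 Y35.1437 F1650
G01 X140.4652 Y45.4636
G01 X117.2991 Y50.7135
G01 X98.0104 Y49.8038
G01 X91.8418 Y41.6450
M5
G0 X0.0000 Y0.0000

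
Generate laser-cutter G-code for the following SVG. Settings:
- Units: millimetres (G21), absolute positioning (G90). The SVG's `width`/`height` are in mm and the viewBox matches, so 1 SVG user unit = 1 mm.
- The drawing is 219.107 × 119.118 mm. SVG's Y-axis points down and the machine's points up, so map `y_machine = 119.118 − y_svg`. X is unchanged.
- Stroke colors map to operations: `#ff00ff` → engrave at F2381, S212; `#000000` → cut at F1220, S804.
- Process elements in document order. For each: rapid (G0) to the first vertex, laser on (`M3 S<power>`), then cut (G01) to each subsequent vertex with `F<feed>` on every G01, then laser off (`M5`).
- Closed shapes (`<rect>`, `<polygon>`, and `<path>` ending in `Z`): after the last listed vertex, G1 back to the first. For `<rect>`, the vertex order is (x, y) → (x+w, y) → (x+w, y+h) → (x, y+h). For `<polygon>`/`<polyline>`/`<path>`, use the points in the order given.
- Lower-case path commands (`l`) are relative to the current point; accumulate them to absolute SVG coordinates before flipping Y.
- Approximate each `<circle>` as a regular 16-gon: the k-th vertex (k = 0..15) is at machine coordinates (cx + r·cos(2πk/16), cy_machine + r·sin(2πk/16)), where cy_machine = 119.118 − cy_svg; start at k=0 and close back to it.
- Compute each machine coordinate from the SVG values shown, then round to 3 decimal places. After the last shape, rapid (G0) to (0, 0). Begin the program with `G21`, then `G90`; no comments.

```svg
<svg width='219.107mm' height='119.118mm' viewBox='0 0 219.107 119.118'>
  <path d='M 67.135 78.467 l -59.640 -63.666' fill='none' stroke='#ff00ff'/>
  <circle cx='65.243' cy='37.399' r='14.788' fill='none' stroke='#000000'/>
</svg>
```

1 u = 1 mm; y_m = 119.118 − y.

[1] `<path>` line segment, #ff00ff→engrave S212 F2381: (67.135,40.651) → (7.495,104.317)

[2] `<circle>` circle, #000000→cut S804 F1220: (80.031,81.719) → (78.905,87.378) → (75.700,92.176) → (70.902,95.381) → (65.243,96.507) → (59.584,95.381) → (54.786,92.176) → (51.581,87.378) → (50.455,81.719) → (51.581,76.060) → (54.786,71.262) → (59.584,68.057) → (65.243,66.931) → (70.902,68.057) → (75.700,71.262) → (78.905,76.060) → (80.031,81.719) (closed)

G21
G90
G0 X67.135 Y40.651
M3 S212
G01 X7.495 Y104.317 F2381
M5
G0 X80.031 Y81.719
M3 S804
G01 X78.905 Y87.378 F1220
G01 X75.700 Y92.176 F1220
G01 X70.902 Y95.381 F1220
G01 X65.243 Y96.507 F1220
G01 X59.584 Y95.381 F1220
G01 X54.786 Y92.176 F1220
G01 X51.581 Y87.378 F1220
G01 X50.455 Y81.719 F1220
G01 X51.581 Y76.060 F1220
G01 X54.786 Y71.262 F1220
G01 X59.584 Y68.057 F1220
G01 X65.243 Y66.931 F1220
G01 X70.902 Y68.057 F1220
G01 X75.700 Y71.262 F1220
G01 X78.905 Y76.060 F1220
G01 X80.031 Y81.719 F1220
M5
G0 X0.000 Y0.000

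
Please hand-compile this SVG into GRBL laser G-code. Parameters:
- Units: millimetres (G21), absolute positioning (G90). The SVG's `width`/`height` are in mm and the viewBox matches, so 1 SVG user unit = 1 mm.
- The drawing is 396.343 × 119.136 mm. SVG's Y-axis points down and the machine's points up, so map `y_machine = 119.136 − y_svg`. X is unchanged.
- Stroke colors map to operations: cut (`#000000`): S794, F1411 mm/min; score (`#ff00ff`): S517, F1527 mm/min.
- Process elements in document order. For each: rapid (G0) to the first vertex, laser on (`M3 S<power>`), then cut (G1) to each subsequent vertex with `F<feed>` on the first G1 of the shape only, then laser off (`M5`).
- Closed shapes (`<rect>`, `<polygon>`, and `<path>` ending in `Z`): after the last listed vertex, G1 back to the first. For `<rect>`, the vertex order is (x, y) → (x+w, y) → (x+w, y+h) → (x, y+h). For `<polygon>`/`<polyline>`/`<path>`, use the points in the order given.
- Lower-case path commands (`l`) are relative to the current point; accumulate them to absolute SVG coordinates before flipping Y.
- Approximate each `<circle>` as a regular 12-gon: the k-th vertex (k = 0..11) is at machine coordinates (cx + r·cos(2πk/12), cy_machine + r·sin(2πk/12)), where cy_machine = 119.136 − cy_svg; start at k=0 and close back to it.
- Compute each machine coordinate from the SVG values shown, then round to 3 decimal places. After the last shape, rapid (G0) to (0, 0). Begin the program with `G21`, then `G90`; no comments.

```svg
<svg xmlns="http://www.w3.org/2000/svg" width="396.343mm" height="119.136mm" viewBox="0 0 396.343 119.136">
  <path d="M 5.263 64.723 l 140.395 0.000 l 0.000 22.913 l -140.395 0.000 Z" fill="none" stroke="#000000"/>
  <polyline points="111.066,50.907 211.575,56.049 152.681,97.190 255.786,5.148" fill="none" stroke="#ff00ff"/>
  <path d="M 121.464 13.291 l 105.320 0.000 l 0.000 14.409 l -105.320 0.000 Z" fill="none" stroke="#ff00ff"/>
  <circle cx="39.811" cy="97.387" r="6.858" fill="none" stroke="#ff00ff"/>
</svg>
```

G21
G90
G0 X5.263 Y54.413
M3 S794
G1 X145.658 Y54.413 F1411
G1 X145.658 Y31.500
G1 X5.263 Y31.500
G1 X5.263 Y54.413
M5
G0 X111.066 Y68.229
M3 S517
G1 X211.575 Y63.087 F1527
G1 X152.681 Y21.946
G1 X255.786 Y113.988
M5
G0 X121.464 Y105.845
M3 S517
G1 X226.784 Y105.845 F1527
G1 X226.784 Y91.436
G1 X121.464 Y91.436
G1 X121.464 Y105.845
M5
G0 X46.669 Y21.749
M3 S517
G1 X45.750 Y25.178 F1527
G1 X43.240 Y27.688
G1 X39.811 Y28.607
G1 X36.382 Y27.688
G1 X33.872 Y25.178
G1 X32.953 Y21.749
G1 X33.872 Y18.320
G1 X36.382 Y15.810
G1 X39.811 Y14.891
G1 X43.240 Y15.810
G1 X45.750 Y18.320
G1 X46.669 Y21.749
M5
G0 X0.000 Y0.000

1 u = 1 mm; y_m = 119.136 − y.

[1] `<path>` rectangle, #000000→cut S794 F1411: (5.263,54.413) → (145.658,54.413) → (145.658,31.500) → (5.263,31.500) → (5.263,54.413) (closed)

[2] `<polyline>` open polyline, #ff00ff→score S517 F1527: (111.066,68.229) → (211.575,63.087) → (152.681,21.946) → (255.786,113.988)

[3] `<path>` rectangle, #ff00ff→score S517 F1527: (121.464,105.845) → (226.784,105.845) → (226.784,91.436) → (121.464,91.436) → (121.464,105.845) (closed)

[4] `<circle>` circle, #ff00ff→score S517 F1527: (46.669,21.749) → (45.750,25.178) → (43.240,27.688) → (39.811,28.607) → (36.382,27.688) → (33.872,25.178) → (32.953,21.749) → (33.872,18.320) → (36.382,15.810) → (39.811,14.891) → (43.240,15.810) → (45.750,18.320) → (46.669,21.749) (closed)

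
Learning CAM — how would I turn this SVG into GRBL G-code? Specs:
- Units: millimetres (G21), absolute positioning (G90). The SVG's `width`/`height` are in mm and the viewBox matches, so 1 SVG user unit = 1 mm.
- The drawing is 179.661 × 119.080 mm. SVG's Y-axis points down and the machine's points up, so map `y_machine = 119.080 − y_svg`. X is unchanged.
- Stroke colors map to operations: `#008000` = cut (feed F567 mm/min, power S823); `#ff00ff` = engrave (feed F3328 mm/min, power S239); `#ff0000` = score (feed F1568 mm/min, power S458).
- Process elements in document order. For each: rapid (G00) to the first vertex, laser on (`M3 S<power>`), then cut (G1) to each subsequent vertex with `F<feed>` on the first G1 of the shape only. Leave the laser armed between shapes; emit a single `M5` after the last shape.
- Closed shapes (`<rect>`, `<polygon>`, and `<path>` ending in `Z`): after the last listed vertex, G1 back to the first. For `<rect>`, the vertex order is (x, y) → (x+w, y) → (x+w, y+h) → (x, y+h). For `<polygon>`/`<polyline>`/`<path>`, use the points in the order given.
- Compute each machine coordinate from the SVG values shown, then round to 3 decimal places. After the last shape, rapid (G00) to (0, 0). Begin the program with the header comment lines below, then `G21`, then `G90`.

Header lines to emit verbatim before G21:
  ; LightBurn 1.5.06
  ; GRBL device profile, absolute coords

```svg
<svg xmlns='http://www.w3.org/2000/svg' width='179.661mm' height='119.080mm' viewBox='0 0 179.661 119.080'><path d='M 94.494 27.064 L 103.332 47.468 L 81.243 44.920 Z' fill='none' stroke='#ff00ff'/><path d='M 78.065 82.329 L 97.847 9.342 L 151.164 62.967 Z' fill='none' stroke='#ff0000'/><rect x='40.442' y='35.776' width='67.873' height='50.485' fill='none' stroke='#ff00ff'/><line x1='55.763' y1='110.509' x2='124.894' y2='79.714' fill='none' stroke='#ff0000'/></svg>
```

; LightBurn 1.5.06
; GRBL device profile, absolute coords
G21
G90
G00 X94.494 Y92.016
M3 S239
G1 X103.332 Y71.612 F3328
G1 X81.243 Y74.160
G1 X94.494 Y92.016
G00 X78.065 Y36.751
M3 S458
G1 X97.847 Y109.738 F1568
G1 X151.164 Y56.113
G1 X78.065 Y36.751
G00 X40.442 Y83.304
M3 S239
G1 X108.315 Y83.304 F3328
G1 X108.315 Y32.819
G1 X40.442 Y32.819
G1 X40.442 Y83.304
G00 X55.763 Y8.571
M3 S458
G1 X124.894 Y39.366 F1568
M5
G00 X0.000 Y0.000

viewBox `0 0 179.661 119.080` with mm width/height → 1 unit = 1 mm. Flip: y_m = 119.080 − y_svg.

**Shape 1** — `<path>` regular polygon, stroke `#ff00ff` → engrave (S239, F3328). Machine vertices: (94.494,92.016) → (103.332,71.612) → (81.243,74.160) → (94.494,92.016). Closed: final G1 returns to the first vertex.

**Shape 2** — `<path>` regular polygon, stroke `#ff0000` → score (S458, F1568). Machine vertices: (78.065,36.751) → (97.847,109.738) → (151.164,56.113) → (78.065,36.751). Closed: final G1 returns to the first vertex.

**Shape 3** — `<rect>` rectangle, stroke `#ff00ff` → engrave (S239, F3328). Machine vertices: (40.442,83.304) → (108.315,83.304) → (108.315,32.819) → (40.442,32.819) → (40.442,83.304). Closed: final G1 returns to the first vertex.

**Shape 4** — `<line>` line segment, stroke `#ff0000` → score (S458, F1568). Machine vertices: (55.763,8.571) → (124.894,39.366). Open path.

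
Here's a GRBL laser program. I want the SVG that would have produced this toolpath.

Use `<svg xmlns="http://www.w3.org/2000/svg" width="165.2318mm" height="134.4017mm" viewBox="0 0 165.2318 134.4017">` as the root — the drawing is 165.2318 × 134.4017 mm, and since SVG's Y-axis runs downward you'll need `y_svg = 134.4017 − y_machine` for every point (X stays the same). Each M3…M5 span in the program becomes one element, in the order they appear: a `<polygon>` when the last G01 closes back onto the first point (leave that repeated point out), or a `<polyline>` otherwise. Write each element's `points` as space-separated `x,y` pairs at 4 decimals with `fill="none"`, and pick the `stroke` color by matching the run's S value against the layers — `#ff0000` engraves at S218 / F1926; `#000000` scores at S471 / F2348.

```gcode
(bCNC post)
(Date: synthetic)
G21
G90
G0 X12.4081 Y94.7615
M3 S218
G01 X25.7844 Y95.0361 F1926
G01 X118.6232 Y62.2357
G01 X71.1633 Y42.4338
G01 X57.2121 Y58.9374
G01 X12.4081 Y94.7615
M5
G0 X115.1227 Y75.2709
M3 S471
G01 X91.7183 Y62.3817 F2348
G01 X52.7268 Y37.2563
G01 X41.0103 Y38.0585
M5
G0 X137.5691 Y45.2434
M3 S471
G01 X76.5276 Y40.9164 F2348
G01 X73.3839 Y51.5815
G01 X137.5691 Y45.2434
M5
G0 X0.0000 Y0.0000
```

<svg xmlns="http://www.w3.org/2000/svg" width="165.2318mm" height="134.4017mm" viewBox="0 0 165.2318 134.4017">
  <polygon points="12.4081,39.6402 25.7844,39.3656 118.6232,72.1660 71.1633,91.9679 57.2121,75.4643" fill="none" stroke="#ff0000"/>
  <polyline points="115.1227,59.1308 91.7183,72.0200 52.7268,97.1454 41.0103,96.3432" fill="none" stroke="#000000"/>
  <polygon points="137.5691,89.1583 76.5276,93.4853 73.3839,82.8202" fill="none" stroke="#000000"/>
</svg>

Each laser-on run becomes one SVG element. Flip Y back into SVG space with y_svg = 134.4017 − y_machine.

Run 1: power S218 maps to stroke `#ff0000` (engrave). The run returns to its start, so emit a `<polygon>` with points (Y-flipped): 12.4081,39.6402 25.7844,39.3656 118.6232,72.1660 71.1633,91.9679 57.2121,75.4643.

Run 2: the run's S471 means `#000000` (score). The run is open, so emit a `<polyline>` with points (Y-flipped): 115.1227,59.1308 91.7183,72.0200 52.7268,97.1454 41.0103,96.3432.

Run 3: S471 ⇒ score layer `#000000`. The run returns to its start, so emit a `<polygon>` with points (Y-flipped): 137.5691,89.1583 76.5276,93.4853 73.3839,82.8202.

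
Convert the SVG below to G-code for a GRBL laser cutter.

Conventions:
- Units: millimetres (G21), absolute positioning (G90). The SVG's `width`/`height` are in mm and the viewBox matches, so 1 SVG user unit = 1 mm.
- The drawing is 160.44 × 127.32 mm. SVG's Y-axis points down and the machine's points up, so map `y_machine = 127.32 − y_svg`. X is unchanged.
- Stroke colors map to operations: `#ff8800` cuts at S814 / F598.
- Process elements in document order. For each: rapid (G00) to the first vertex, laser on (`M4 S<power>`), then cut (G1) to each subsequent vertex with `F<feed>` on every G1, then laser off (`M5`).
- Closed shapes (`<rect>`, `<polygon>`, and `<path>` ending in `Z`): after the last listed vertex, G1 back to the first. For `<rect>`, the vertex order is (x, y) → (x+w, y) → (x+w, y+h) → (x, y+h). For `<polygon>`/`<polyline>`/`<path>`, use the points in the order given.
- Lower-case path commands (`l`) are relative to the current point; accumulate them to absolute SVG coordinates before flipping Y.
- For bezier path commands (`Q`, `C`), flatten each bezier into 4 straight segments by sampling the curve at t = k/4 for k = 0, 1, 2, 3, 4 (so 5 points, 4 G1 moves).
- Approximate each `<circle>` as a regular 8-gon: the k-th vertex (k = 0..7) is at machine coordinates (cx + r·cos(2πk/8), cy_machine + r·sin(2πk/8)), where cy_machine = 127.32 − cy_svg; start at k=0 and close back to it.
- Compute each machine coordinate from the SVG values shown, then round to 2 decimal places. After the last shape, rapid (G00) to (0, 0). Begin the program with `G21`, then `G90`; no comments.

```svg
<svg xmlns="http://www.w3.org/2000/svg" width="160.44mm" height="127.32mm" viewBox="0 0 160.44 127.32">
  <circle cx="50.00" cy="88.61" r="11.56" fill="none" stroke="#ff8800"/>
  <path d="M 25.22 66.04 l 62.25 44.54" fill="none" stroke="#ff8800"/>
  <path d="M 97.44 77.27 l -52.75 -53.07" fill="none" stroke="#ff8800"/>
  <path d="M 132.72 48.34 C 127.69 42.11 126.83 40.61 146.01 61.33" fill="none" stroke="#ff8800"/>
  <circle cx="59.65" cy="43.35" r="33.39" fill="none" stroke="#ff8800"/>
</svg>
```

G21
G90
G00 X61.56 Y38.71
M4 S814
G1 X58.17 Y46.88 F598
G1 X50.00 Y50.27 F598
G1 X41.83 Y46.88 F598
G1 X38.44 Y38.71 F598
G1 X41.83 Y30.54 F598
G1 X50.00 Y27.15 F598
G1 X58.17 Y30.54 F598
G1 X61.56 Y38.71 F598
M5
G00 X25.22 Y61.28
M4 S814
G1 X87.47 Y16.74 F598
M5
G00 X97.44 Y50.05
M4 S814
G1 X44.69 Y103.12 F598
M5
G00 X132.72 Y78.98
M4 S814
G1 X129.98 Y82.49 F598
G1 X130.29 Y82.59 F598
G1 X135.13 Y77.64 F598
G1 X146.01 Y65.99 F598
M5
G00 X93.04 Y83.97
M4 S814
G1 X83.26 Y107.58 F598
G1 X59.65 Y117.36 F598
G1 X36.04 Y107.58 F598
G1 X26.26 Y83.97 F598
G1 X36.04 Y60.36 F598
G1 X59.65 Y50.58 F598
G1 X83.26 Y60.36 F598
G1 X93.04 Y83.97 F598
M5
G00 X0.00 Y0.00

viewBox `0 0 160.44 127.32` with mm width/height → 1 unit = 1 mm. Flip: y_m = 127.32 − y_svg.

**Shape 1** — `<circle>` circle, stroke `#ff8800` → cut (S814, F598). Machine vertices: (61.56,38.71) → (58.17,46.88) → (50.00,50.27) → (41.83,46.88) → (38.44,38.71) → (41.83,30.54) → (50.00,27.15) → (58.17,30.54) → (61.56,38.71). Closed: final G1 returns to the first vertex.

**Shape 2** — `<path>` line segment, stroke `#ff8800` → cut (S814, F598). Machine vertices: (25.22,61.28) → (87.47,16.74). Open path.

**Shape 3** — `<path>` line segment, stroke `#ff8800` → cut (S814, F598). Machine vertices: (97.44,50.05) → (44.69,103.12). Open path.

**Shape 4** — `<path>` cubic bezier, stroke `#ff8800` → cut (S814, F598). Control points (SVG): P0=(132.72,48.34), P1=(127.69,42.11), P2=(126.83,40.61), P3=(146.01,61.33); sampled at t=k/4. Machine vertices: (132.72,78.98) → (129.98,82.49) → (130.29,82.59) → (135.13,77.64) → (146.01,65.99). Open path.

**Shape 5** — `<circle>` circle, stroke `#ff8800` → cut (S814, F598). Machine vertices: (93.04,83.97) → (83.26,107.58) → (59.65,117.36) → (36.04,107.58) → (26.26,83.97) → (36.04,60.36) → (59.65,50.58) → (83.26,60.36) → (93.04,83.97). Closed: final G1 returns to the first vertex.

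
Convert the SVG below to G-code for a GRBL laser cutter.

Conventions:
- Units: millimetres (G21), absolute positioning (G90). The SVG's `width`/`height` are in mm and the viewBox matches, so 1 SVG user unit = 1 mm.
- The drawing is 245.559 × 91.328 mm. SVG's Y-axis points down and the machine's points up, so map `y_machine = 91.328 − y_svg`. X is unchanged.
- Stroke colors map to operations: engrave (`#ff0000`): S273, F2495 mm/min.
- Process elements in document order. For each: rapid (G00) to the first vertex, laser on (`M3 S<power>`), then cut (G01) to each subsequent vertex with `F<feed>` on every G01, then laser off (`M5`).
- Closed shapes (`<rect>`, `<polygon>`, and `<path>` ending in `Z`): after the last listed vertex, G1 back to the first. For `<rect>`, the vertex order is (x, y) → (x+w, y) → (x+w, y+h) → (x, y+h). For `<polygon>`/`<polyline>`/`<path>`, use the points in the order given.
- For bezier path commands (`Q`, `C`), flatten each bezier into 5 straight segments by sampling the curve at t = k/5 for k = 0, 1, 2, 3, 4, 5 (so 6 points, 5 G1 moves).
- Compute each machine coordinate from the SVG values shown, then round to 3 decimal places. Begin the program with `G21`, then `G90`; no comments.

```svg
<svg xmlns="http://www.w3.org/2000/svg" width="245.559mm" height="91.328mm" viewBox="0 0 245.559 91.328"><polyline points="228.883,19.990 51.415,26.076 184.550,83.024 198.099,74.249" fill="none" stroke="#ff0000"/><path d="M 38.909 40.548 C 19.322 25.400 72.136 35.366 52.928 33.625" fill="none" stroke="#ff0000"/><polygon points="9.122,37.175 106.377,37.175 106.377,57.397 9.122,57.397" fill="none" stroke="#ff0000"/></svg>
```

G21
G90
G00 X228.883 Y71.338
M3 S273
G01 X51.415 Y65.252 F2495
G01 X184.550 Y8.304 F2495
G01 X198.099 Y17.079 F2495
M5
G00 X38.909 Y50.780
M3 S273
G01 X34.690 Y57.150 F2495
G01 X40.914 Y59.259 F2495
G01 X50.650 Y58.877 F2495
G01 X56.966 Y57.769 F2495
G01 X52.928 Y57.703 F2495
M5
G00 X9.122 Y54.153
M3 S273
G01 X106.377 Y54.153 F2495
G01 X106.377 Y33.931 F2495
G01 X9.122 Y33.931 F2495
G01 X9.122 Y54.153 F2495
M5

viewBox `0 0 245.559 91.328` with mm width/height → 1 unit = 1 mm. Flip: y_m = 91.328 − y_svg.

**Shape 1** — `<polyline>` open polyline, stroke `#ff0000` → engrave (S273, F2495). Machine vertices: (228.883,71.338) → (51.415,65.252) → (184.550,8.304) → (198.099,17.079). Open path.

**Shape 2** — `<path>` cubic bezier, stroke `#ff0000` → engrave (S273, F2495). Control points (SVG): P0=(38.909,40.548), P1=(19.322,25.400), P2=(72.136,35.366), P3=(52.928,33.625); sampled at t=k/5. Machine vertices: (38.909,50.780) → (34.690,57.150) → (40.914,59.259) → (50.650,58.877) → (56.966,57.769) → (52.928,57.703). Open path.

**Shape 3** — `<polygon>` rectangle, stroke `#ff0000` → engrave (S273, F2495). Machine vertices: (9.122,54.153) → (106.377,54.153) → (106.377,33.931) → (9.122,33.931) → (9.122,54.153). Closed: final G1 returns to the first vertex.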